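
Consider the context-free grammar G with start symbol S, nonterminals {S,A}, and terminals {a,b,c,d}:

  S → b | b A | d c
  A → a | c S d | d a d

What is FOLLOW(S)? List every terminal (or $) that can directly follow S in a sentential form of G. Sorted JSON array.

FIRST sets, iterate to fixpoint:
[1]
  A via A→a: +{a}
  A via A→c S d: +{c}
  A via A→d a d: +{d}
  S via S→b: +{b}
  S via S→d c: +{d}
  FIRST(S)={b,d}  FIRST(A)={a,c,d}
[2] (no change)
  FIRST(S)={b,d}  FIRST(A)={a,c,d}

Compute FOLLOW by fixpoint:
initialize: $ ∈ FOLLOW(S)
iter 1:
  A→c S d: FOLLOW(S) ⊇ FIRST(d) = {d}; new: +{d}
  S→b A: FOLLOW(A) ⊇ FOLLOW(S) ⊇ {$,d}; new: +{$,d}
  FOLLOW(S)={$,d}  FOLLOW(A)={$,d}
iter 2: (stable)
  FOLLOW(S)={$,d}  FOLLOW(A)={$,d}

FOLLOW(S) = ["$", "d"]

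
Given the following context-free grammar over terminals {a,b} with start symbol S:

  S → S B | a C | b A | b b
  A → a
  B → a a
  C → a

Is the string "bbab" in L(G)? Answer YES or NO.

CNF form of G:
  S -> S B | T0 C | T1 A | T1 T1
  A -> a
  B -> T0 T0
  C -> a
  T0 -> a
  T1 -> b

CYK table (by increasing span):
  [0..0]={T1}  "b"  orig:{}
  [1..1]={T1}  "b"  orig:{}
  [2..2]={A,C,T0}  "a"  orig:{A,C}
  [3..3]={T1}  "b"  orig:{}
  [0..1]={S}  "bb"
  [1..2]={S}  "ba"
  [2..3]=∅  "ab"
  [0..2]=∅  "bba"
  [1..3]=∅  "bab"
  [0..3]=∅  "bbab"

S ∉ T[0,3] ⇒ NO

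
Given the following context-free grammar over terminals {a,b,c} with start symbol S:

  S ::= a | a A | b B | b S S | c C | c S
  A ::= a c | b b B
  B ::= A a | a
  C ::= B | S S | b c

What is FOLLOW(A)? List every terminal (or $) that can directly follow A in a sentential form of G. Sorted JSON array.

FIRST sets, iterate to fixpoint:
round 1:
  A via A→a c: +{a}
  A via A→b b B: +{b}
  B via B→A a: +{a,b}
  C via C→B: +{a,b}
  S via S→a: +{a}
  S via S→b B: +{b}
  S via S→c C: +{c}
  FIRST[S]={a,b,c}  FIRST[A]={a,b}  FIRST[B]={a,b}  FIRST[C]={a,b}
round 2:
  C via C→S S: +{c}
  FIRST[S]={a,b,c}  FIRST[A]={a,b}  FIRST[B]={a,b}  FIRST[C]={a,b,c}
round 3: — fixpoint
  FIRST[S]={a,b,c}  FIRST[A]={a,b}  FIRST[B]={a,b}  FIRST[C]={a,b,c}

FOLLOW sets:
FOLLOW(S) := {$}
[1]
  B→A a: FOLLOW(A) ⊇ FIRST(a) = {a}; new: +{a}
  C→S S: FOLLOW(S) ⊇ FIRST(S) = {a,b,c}; new: +{a,b,c}
  S→a A: FOLLOW(A) ⊇ FOLLOW(S) ⊇ {$,a,b,c}; new: +{$,b,c}
  S→b B: FOLLOW(B) ⊇ FOLLOW(S) ⊇ {$,a,b,c}; new: +{$,a,b,c}
  S→c C: FOLLOW(C) ⊇ FOLLOW(S) ⊇ {$,a,b,c}; new: +{$,a,b,c}
  FOLLOW(S)={$,a,b,c}  FOLLOW(A)={$,a,b,c}  FOLLOW(B)={$,a,b,c}  FOLLOW(C)={$,a,b,c}
[2] (stable)
  FOLLOW(S)={$,a,b,c}  FOLLOW(A)={$,a,b,c}  FOLLOW(B)={$,a,b,c}  FOLLOW(C)={$,a,b,c}

FOLLOW(A) = ["$", "a", "b", "c"]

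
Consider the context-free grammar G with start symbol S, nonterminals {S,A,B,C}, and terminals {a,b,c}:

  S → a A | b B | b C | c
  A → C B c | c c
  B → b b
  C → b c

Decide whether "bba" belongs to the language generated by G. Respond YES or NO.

CNF form of G:
  S -> T1 B | T1 C | T2 A | c
  A -> C X3 | T0 T0
  B -> T1 T1
  C -> T1 T0
  T0 -> c
  T1 -> b
  T2 -> a
  X3 -> B T0

CYK table (by increasing span):
  [0..0]={T1}  "b"  orig:{}
  [1..1]={T1}  "b"  orig:{}
  [2..2]={T2}  "a"  orig:{}
  [0..1]={B}  "bb"
  [1..2]=∅  "ba"
  [0..2]=∅  "bba"

S ∉ T[0,2] ⇒ NO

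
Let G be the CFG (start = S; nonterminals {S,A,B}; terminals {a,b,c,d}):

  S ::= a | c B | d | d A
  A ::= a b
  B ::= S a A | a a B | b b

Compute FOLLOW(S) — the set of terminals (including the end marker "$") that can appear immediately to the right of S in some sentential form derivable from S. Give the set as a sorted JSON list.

Compute FIRST by fixpoint:
iter 1:
  A via A→a b: +{a}
  B via B→a a B: +{a}
  B via B→b b: +{b}
  S via S→a: +{a}
  S via S→c B: +{c}
  S via S→d: +{d}
  FIRST(S)={a,c,d}  FIRST(A)={a}  FIRST(B)={a,b}
iter 2:
  B via B→S a A: +{c,d}
  FIRST(S)={a,c,d}  FIRST(A)={a}  FIRST(B)={a,b,c,d}
iter 3: (stable)
  FIRST(S)={a,c,d}  FIRST(A)={a}  FIRST(B)={a,b,c,d}

FOLLOW iteration:
FOLLOW(S) := {$}
iter 1:
  B→S a A: FOLLOW(S) ⊇ FIRST(a) = {a}; new: +{a}
  S→c B: FOLLOW(B) ⊇ FOLLOW(S) ⊇ {$,a}; new: +{$,a}
  S→d A: FOLLOW(A) ⊇ FOLLOW(S) ⊇ {$,a}; new: +{$,a}
  FOLLOW(S)={$,a}  FOLLOW(A)={$,a}  FOLLOW(B)={$,a}
iter 2: done
  FOLLOW(S)={$,a}  FOLLOW(A)={$,a}  FOLLOW(B)={$,a}

FOLLOW(S) = ["$", "a"]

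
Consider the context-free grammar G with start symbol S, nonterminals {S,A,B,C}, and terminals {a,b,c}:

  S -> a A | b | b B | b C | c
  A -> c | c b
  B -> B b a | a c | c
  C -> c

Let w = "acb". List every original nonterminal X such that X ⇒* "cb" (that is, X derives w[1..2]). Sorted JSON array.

Convert to CNF:
  S -> T1 B | T1 C | T2 A | b | c
  A -> T0 T1 | c
  B -> B X3 | T2 T0 | c
  C -> c
  T0 -> c
  T1 -> b
  T2 -> a
  X3 -> T1 T2

CYK fill, restricted to cells inside w[1..2]:
  T[1,1] 'c' = {A,B,C,S,T0}  orig:{A,B,C,S}
  T[2,2] 'b' = {S,T1}  orig:{S}
  T[1,2] 'cb' = {A}

Original NTs in T[1,2] deriving "cb": ["A"]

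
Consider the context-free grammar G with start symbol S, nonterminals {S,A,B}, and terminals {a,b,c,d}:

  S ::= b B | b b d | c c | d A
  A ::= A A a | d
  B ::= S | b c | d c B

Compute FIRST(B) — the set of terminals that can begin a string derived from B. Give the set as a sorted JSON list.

FIRST iteration:
round 1:
  A via A→d: +{d}
  B via B→b c: +{b}
  B via B→d c B: +{d}
  S via S→b B: +{b}
  S via S→c c: +{c}
  S via S→d A: +{d}
  FIRST[S]={b,c,d}  FIRST[A]={d}  FIRST[B]={b,d}
round 2:
  B via B→S: +{c}
  FIRST[S]={b,c,d}  FIRST[A]={d}  FIRST[B]={b,c,d}
round 3: done
  FIRST[S]={b,c,d}  FIRST[A]={d}  FIRST[B]={b,c,d}

FIRST(B) = ["b", "c", "d"]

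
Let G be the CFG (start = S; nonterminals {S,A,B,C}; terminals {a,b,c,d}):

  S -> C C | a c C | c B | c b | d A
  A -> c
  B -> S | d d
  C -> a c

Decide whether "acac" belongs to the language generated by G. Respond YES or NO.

Convert to CNF:
  S -> C C | T0 X5 | T1 B | T1 T2 | T3 A
  A -> c
  B -> C C | T0 X4 | T1 B | T1 T2 | T3 A | T3 T3
  C -> T0 T1
  T0 -> a
  T1 -> c
  T2 -> b
  T3 -> d
  X4 -> T1 C
  X5 -> T1 C

CYK table (by increasing span):
  T[0,0] 'a' = {T0}  orig:{}
  T[1,1] 'c' = {A,T1}  orig:{A}
  T[2,2] 'a' = {T0}  orig:{}
  T[3,3] 'c' = {A,T1}  orig:{A}
  T[0,1] 'ac' = {C}
  T[1,2] 'ca' = ∅
  T[2,3] 'ac' = {C}
  T[0,2] 'aca' = ∅
  T[1,3] 'cac' = {X4,X5}  orig:{}
  T[0,3] 'acac' = {B,S}

S ∈ T[0,3] ⇒ YES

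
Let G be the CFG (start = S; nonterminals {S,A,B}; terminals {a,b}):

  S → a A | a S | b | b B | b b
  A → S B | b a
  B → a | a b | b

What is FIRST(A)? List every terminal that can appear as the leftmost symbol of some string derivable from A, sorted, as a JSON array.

FIRST iteration:
iter 1:
  A via A→b a: +{b}
  B via B→a: +{a}
  B via B→b: +{b}
  S via S→a A: +{a}
  S via S→b: +{b}
  FIRST[S]={a,b}  FIRST[A]={b}  FIRST[B]={a,b}
iter 2:
  A via A→S B: +{a}
  FIRST[S]={a,b}  FIRST[A]={a,b}  FIRST[B]={a,b}
iter 3: done
  FIRST[S]={a,b}  FIRST[A]={a,b}  FIRST[B]={a,b}

FIRST(A) = ["a", "b"]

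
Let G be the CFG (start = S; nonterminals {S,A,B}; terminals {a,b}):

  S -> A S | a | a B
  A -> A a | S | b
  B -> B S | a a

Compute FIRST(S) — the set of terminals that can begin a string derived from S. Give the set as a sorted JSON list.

FIRST iteration:
[1]
  A via A→b: +{b}
  B via B→a a: +{a}
  S via S→A S: +{b}
  S via S→a: +{a}
  S: {a,b}  A: {b}  B: {a}
[2]
  A via A→S: +{a}
  S: {a,b}  A: {a,b}  B: {a}
[3] (stable)
  S: {a,b}  A: {a,b}  B: {a}

FIRST(S) = ["a", "b"]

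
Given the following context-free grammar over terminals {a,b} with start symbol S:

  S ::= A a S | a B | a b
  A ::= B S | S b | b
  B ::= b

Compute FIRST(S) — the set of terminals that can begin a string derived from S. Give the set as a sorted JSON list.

FIRST sets, iterate to fixpoint:
iter 1:
  A via A→b: +{b}
  B via B→b: +{b}
  S via S→A a S: +{b}
  S via S→a B: +{a}
  FIRST[S]={a,b}  FIRST[A]={b}  FIRST[B]={b}
iter 2:
  A via A→S b: +{a}
  FIRST[S]={a,b}  FIRST[A]={a,b}  FIRST[B]={b}
iter 3: — fixpoint
  FIRST[S]={a,b}  FIRST[A]={a,b}  FIRST[B]={b}

FIRST(S) = ["a", "b"]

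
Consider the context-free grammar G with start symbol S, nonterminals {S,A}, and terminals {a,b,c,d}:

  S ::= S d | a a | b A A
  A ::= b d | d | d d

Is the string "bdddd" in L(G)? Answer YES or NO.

Convert to CNF:
  S -> S T1 | T0 X3 | T2 T2
  A -> T0 T1 | T1 T1 | d
  T0 -> b
  T1 -> d
  T2 -> a
  X3 -> A A

Fill CYK table bottom-up:
  T[0,0] 'b' = {T0}  orig:{}
  T[1,1] 'd' = {A,T1}  orig:{A}
  T[2,2] 'd' = {A,T1}  orig:{A}
  T[3,3] 'd' = {A,T1}  orig:{A}
  T[4,4] 'd' = {A,T1}  orig:{A}
  T[0,1] 'bd' = {A}
  T[1,2] 'dd' = {A,X3}  orig:{A}
  T[2,3] 'dd' = {A,X3}  orig:{A}
  T[3,4] 'dd' = {A,X3}  orig:{A}
  T[0,2] 'bdd' = {S,X3}  orig:{S}
  T[1,3] 'ddd' = {X3}  orig:{}
  T[2,4] 'ddd' = {X3}  orig:{}
  T[0,3] 'bddd' = {S,X3}  orig:{S}
  T[1,4] 'dddd' = {X3}  orig:{}
  T[0,4] 'bdddd' = {S}

S ∈ T[0,4] ⇒ YES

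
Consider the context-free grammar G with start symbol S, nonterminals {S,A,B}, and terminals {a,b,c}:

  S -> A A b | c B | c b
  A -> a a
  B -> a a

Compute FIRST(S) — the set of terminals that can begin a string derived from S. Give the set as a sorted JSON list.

FIRST iteration:
pass 1:
  A via A→a a: +{a}
  B via B→a a: +{a}
  S via S→A A b: +{a}
  S via S→c B: +{c}
  S: {a,c}  A: {a}  B: {a}
pass 2: (no change)
  S: {a,c}  A: {a}  B: {a}

FIRST(S) = ["a", "c"]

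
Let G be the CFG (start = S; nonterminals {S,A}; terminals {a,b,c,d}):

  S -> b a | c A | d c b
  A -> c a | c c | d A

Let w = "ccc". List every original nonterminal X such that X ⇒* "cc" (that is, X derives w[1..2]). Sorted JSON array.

Convert to CNF:
  S -> T0 A | T2 X4 | T3 T1
  A -> T0 T0 | T0 T1 | T2 A
  T0 -> c
  T1 -> a
  T2 -> d
  T3 -> b
  X4 -> T0 T3

CYK table (by increasing span) — only the sub-triangle for w[1..2]:
  [1..1]={T0}  "c"  orig:{}
  [2..2]={T0}  "c"  orig:{}
  [1..2]={A}  "cc"

Original NTs in T[1,2] deriving "cc": ["A"]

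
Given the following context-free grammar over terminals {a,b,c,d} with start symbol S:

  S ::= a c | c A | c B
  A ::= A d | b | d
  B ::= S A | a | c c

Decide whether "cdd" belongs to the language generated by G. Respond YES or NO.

Convert to CNF:
  S -> T1 A | T1 B | T2 T1
  A -> A T0 | b | d
  B -> S A | T1 T1 | a
  T0 -> d
  T1 -> c
  T2 -> a

Fill CYK table bottom-up:
  T[0,0] 'c' = {T1}  orig:{}
  T[1,1] 'd' = {A,T0}  orig:{A}
  T[2,2] 'd' = {A,T0}  orig:{A}
  T[0,1] 'cd' = {S}
  T[1,2] 'dd' = {A}
  T[0,2] 'cdd' = {B,S}

S ∈ T[0,2] ⇒ YES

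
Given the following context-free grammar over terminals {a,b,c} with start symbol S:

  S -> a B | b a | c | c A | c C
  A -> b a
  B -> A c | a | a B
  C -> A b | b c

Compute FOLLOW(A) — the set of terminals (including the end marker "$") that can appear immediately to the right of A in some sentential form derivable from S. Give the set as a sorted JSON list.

FIRST sets, iterate to fixpoint:
[1]
  A via A→b a: +{b}
  B via B→A c: +{b}
  B via B→a: +{a}
  C via C→A b: +{b}
  S via S→a B: +{a}
  S via S→b a: +{b}
  S via S→c: +{c}
  FIRST(S)={a,b,c}  FIRST(A)={b}  FIRST(B)={a,b}  FIRST(C)={b}
[2] — fixpoint
  FIRST(S)={a,b,c}  FIRST(A)={b}  FIRST(B)={a,b}  FIRST(C)={b}

FOLLOW sets:
initialize: $ ∈ FOLLOW(S)
iter 1:
  B→A c: FOLLOW(A) ⊇ FIRST(c) = {c}; new: +{c}
  C→A b: FOLLOW(A) ⊇ FIRST(b) = {b}; new: +{b}
  S→a B: FOLLOW(B) ⊇ FOLLOW(S) ⊇ {$}; new: +{$}
  S→c A: FOLLOW(A) ⊇ FOLLOW(S) ⊇ {$}; new: +{$}
  S→c C: FOLLOW(C) ⊇ FOLLOW(S) ⊇ {$}; new: +{$}
  FOLLOW(S)={$}  FOLLOW(A)={$,b,c}  FOLLOW(B)={$}  FOLLOW(C)={$}
iter 2: (stable)
  FOLLOW(S)={$}  FOLLOW(A)={$,b,c}  FOLLOW(B)={$}  FOLLOW(C)={$}

FOLLOW(A) = ["$", "b", "c"]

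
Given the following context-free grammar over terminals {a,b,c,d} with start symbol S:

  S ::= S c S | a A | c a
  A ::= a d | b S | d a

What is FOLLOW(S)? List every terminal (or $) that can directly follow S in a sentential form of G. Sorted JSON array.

FIRST iteration:
iter 1:
  A via A→a d: +{a}
  A via A→b S: +{b}
  A via A→d a: +{d}
  S via S→a A: +{a}
  S via S→c a: +{c}
  FIRST[S]={a,c}  FIRST[A]={a,b,d}
iter 2: (stable)
  FIRST[S]={a,c}  FIRST[A]={a,b,d}

FOLLOW sets:
FOLLOW(S) := {$}
iter 1:
  S→S c S: FOLLOW(S) ⊇ FIRST(c) = {c}; new: +{c}
  S→a A: FOLLOW(A) ⊇ FOLLOW(S) ⊇ {$,c}; new: +{$,c}
  S: {$,c}  A: {$,c}
iter 2: — fixpoint
  S: {$,c}  A: {$,c}

FOLLOW(S) = ["$", "c"]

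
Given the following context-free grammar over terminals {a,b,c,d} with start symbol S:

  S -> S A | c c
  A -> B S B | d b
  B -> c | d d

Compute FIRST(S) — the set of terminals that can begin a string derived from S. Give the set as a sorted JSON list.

FIRST iteration:
[1]
  A via A→d b: +{d}
  B via B→c: +{c}
  B via B→d d: +{d}
  S via S→c c: +{c}
  FIRST[S]={c}  FIRST[A]={d}  FIRST[B]={c,d}
[2]
  A via A→B S B: +{c}
  FIRST[S]={c}  FIRST[A]={c,d}  FIRST[B]={c,d}
[3] done
  FIRST[S]={c}  FIRST[A]={c,d}  FIRST[B]={c,d}

FIRST(S) = ["c"]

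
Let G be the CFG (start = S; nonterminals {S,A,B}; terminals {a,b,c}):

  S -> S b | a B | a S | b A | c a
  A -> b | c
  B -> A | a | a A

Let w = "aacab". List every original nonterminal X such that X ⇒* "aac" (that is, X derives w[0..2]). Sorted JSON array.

CNF form of G:
  S -> S T1 | T0 B | T0 S | T1 A | T2 T0
  A -> b | c
  B -> T0 A | a | b | c
  T0 -> a
  T1 -> b
  T2 -> c

Fill CYK table bottom-up, restricted to cells inside w[0..2]:
  T[0,0] 'a' = {B,T0}  orig:{B}
  T[1,1] 'a' = {B,T0}  orig:{B}
  T[2,2] 'c' = {A,B,T2}  orig:{A,B}
  T[0,1] 'aa' = {S}
  T[1,2] 'ac' = {B,S}
  T[0,2] 'aac' = {S}

Original NTs in T[0,2] deriving "aac": ["S"]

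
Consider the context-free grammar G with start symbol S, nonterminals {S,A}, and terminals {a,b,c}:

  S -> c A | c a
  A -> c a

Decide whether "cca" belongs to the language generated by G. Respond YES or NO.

CNF form of G:
  S -> T0 A | T0 T1
  A -> T0 T1
  T0 -> c
  T1 -> a

CYK fill:
  T[0,0] 'c' = {T0}  orig:{}
  T[1,1] 'c' = {T0}  orig:{}
  T[2,2] 'a' = {T1}  orig:{}
  T[0,1] 'cc' = ∅
  T[1,2] 'ca' = {A,S}
  T[0,2] 'cca' = {S}

S ∈ T[0,2] ⇒ YES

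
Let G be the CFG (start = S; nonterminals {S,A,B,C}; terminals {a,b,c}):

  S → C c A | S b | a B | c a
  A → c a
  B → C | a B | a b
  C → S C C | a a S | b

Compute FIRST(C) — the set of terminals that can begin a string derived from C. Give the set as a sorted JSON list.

Compute FIRST by fixpoint:
iter 1:
  A via A→c a: +{c}
  B via B→a B: +{a}
  C via C→a a S: +{a}
  C via C→b: +{b}
  S via S→C c A: +{a,b}
  S via S→c a: +{c}
  S: {a,b,c}  A: {c}  B: {a}  C: {a,b}
iter 2:
  B via B→C: +{b}
  C via C→S C C: +{c}
  S: {a,b,c}  A: {c}  B: {a,b}  C: {a,b,c}
iter 3:
  B via B→C: +{c}
  S: {a,b,c}  A: {c}  B: {a,b,c}  C: {a,b,c}
iter 4: (no change)
  S: {a,b,c}  A: {c}  B: {a,b,c}  C: {a,b,c}

FIRST(C) = ["a", "b", "c"]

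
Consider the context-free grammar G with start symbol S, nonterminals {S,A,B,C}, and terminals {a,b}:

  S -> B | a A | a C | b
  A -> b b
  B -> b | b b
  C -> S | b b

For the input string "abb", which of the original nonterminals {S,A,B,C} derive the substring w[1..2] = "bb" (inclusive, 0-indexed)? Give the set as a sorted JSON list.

Convert to CNF:
  S -> T0 T0 | T1 A | T1 C | b
  A -> T0 T0
  B -> T0 T0 | b
  C -> T0 T0 | T1 A | T1 C | b
  T0 -> b
  T1 -> a

Fill CYK table bottom-up — only the sub-triangle for w[1..2]:
  [1..1]={B,C,S,T0}  "b"  orig:{B,C,S}
  [2..2]={B,C,S,T0}  "b"  orig:{B,C,S}
  [1..2]={A,B,C,S}  "bb"

Original NTs in T[1,2] deriving "bb": ["A", "B", "C", "S"]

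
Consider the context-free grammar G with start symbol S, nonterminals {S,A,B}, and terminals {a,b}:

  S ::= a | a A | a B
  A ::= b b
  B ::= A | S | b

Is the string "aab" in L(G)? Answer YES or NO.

CNF form of G:
  S -> T1 A | T1 B | a
  A -> T0 T0
  B -> T0 T0 | T1 A | T1 B | a | b
  T0 -> b
  T1 -> a

CYK fill:
  cell(0,0) a: {B,S,T1}  orig:{B,S}
  cell(1,1) a: {B,S,T1}  orig:{B,S}
  cell(2,2) b: {B,T0}  orig:{B}
  cell(0,1) aa: {B,S}
  cell(1,2) ab: {B,S}
  cell(0,2) aab: {B,S}

S ∈ T[0,2] ⇒ YES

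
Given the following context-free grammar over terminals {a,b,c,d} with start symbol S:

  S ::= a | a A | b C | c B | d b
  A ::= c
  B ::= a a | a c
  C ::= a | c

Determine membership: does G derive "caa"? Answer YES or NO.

Convert to CNF:
  S -> T0 A | T1 B | T2 C | T3 T2 | a
  A -> c
  B -> T0 T0 | T0 T1
  C -> a | c
  T0 -> a
  T1 -> c
  T2 -> b
  T3 -> d

CYK fill:
  cell(0,0) c: {A,C,T1}  orig:{A,C}
  cell(1,1) a: {C,S,T0}  orig:{C,S}
  cell(2,2) a: {C,S,T0}  orig:{C,S}
  cell(0,1) ca: ∅
  cell(1,2) aa: {B}
  cell(0,2) caa: {S}

S ∈ T[0,2] ⇒ YES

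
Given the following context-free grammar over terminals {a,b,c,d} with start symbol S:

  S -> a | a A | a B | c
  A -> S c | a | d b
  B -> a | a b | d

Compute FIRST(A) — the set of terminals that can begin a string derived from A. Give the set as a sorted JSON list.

FIRST sets, iterate to fixpoint:
round 1:
  A via A→a: +{a}
  A via A→d b: +{d}
  B via B→a: +{a}
  B via B→d: +{d}
  S via S→a: +{a}
  S via S→c: +{c}
  FIRST[S]={a,c}  FIRST[A]={a,d}  FIRST[B]={a,d}
round 2:
  A via A→S c: +{c}
  FIRST[S]={a,c}  FIRST[A]={a,c,d}  FIRST[B]={a,d}
round 3: — fixpoint
  FIRST[S]={a,c}  FIRST[A]={a,c,d}  FIRST[B]={a,d}

FIRST(A) = ["a", "c", "d"]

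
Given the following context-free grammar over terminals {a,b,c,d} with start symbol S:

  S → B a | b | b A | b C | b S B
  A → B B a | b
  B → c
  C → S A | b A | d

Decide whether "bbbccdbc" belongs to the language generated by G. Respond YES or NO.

Convert to CNF:
  S -> B T0 | T1 A | T1 C | T1 X3 | b
  A -> B X2 | b
  B -> c
  C -> S A | T1 A | d
  T0 -> a
  T1 -> b
  X2 -> B T0
  X3 -> S B

CYK table (by increasing span):
  cell(0,0) b: {A,S,T1}  orig:{A,S}
  cell(1,1) b: {A,S,T1}  orig:{A,S}
  cell(2,2) b: {A,S,T1}  orig:{A,S}
  cell(3,3) c: {B}
  cell(4,4) c: {B}
  cell(5,5) d: {C}
  cell(6,6) b: {A,S,T1}  orig:{A,S}
  cell(7,7) c: {B}
  cell(0,1) bb: {C,S}
  cell(1,2) bb: {C,S}
  cell(2,3) bc: {X3}  orig:{}
  cell(3,4) cc: ∅
  cell(4,5) cd: ∅
  cell(5,6) db: ∅
  cell(6,7) bc: {X3}  orig:{}
  cell(0,2) bbb: {C,S}
  cell(1,3) bbc: {S,X3}  orig:{S}
  cell(2,4) bcc: ∅
  cell(3,5) ccd: ∅
  cell(4,6) cdb: ∅
  cell(5,7) dbc: ∅
  cell(0,3) bbbc: {S,X3}  orig:{S}
  cell(1,4) bbcc: {X3}  orig:{}
  cell(2,5) bccd: ∅
  cell(3,6) ccdb: ∅
  cell(4,7) cdbc: ∅
  cell(0,4) bbbcc: {S,X3}  orig:{S}
  cell(1,5) bbccd: ∅
  cell(2,6) bccdb: ∅
  cell(3,7) ccdbc: ∅
  cell(0,5) bbbccd: ∅
  cell(1,6) bbccdb: ∅
  cell(2,7) bccdbc: ∅
  cell(0,6) bbbccdb: ∅
  cell(1,7) bbccdbc: ∅
  cell(0,7) bbbccdbc: ∅

S ∉ T[0,7] ⇒ NO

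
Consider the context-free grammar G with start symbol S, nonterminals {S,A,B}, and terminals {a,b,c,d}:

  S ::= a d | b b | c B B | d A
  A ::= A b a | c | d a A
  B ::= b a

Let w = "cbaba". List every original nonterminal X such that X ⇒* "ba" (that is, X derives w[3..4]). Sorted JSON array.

CNF form of G:
  S -> T0 T0 | T1 T2 | T2 A | T3 X6
  A -> A X4 | T2 X5 | c
  B -> T0 T1
  T0 -> b
  T1 -> a
  T2 -> d
  T3 -> c
  X4 -> T0 T1
  X5 -> T1 A
  X6 -> B B

CYK fill (cells [i..j] with 3 ≤ i ≤ j ≤ 4 only):
  T[3,3] 'b' = {T0}  orig:{}
  T[4,4] 'a' = {T1}  orig:{}
  T[3,4] 'ba' = {B,X4}  orig:{B}

Original NTs in T[3,4] deriving "ba": ["B"]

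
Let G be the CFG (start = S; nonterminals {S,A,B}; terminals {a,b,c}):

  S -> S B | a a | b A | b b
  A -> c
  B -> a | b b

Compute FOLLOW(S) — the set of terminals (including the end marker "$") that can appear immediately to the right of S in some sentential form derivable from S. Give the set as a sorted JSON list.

Compute FIRST by fixpoint:
iter 1:
  A via A→c: +{c}
  B via B→a: +{a}
  B via B→b b: +{b}
  S via S→a a: +{a}
  S via S→b A: +{b}
  S: {a,b}  A: {c}  B: {a,b}
iter 2: (stable)
  S: {a,b}  A: {c}  B: {a,b}

FOLLOW iteration:
seed FOLLOW(S) with $
[1]
  S→S B: FOLLOW(S) ⊇ FIRST(B) = {a,b}; new: +{a,b}
  S→S B: FOLLOW(B) ⊇ FOLLOW(S) ⊇ {$,a,b}; new: +{$,a,b}
  S→b A: FOLLOW(A) ⊇ FOLLOW(S) ⊇ {$,a,b}; new: +{$,a,b}
  FOLLOW(S)={$,a,b}  FOLLOW(A)={$,a,b}  FOLLOW(B)={$,a,b}
[2] — fixpoint
  FOLLOW(S)={$,a,b}  FOLLOW(A)={$,a,b}  FOLLOW(B)={$,a,b}

FOLLOW(S) = ["$", "a", "b"]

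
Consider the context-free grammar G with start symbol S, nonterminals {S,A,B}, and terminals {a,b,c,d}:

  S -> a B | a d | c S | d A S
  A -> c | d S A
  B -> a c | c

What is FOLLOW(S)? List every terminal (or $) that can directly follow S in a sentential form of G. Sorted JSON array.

FIRST sets, iterate to fixpoint:
iter 1:
  A via A→c: +{c}
  A via A→d S A: +{d}
  B via B→a c: +{a}
  B via B→c: +{c}
  S via S→a B: +{a}
  S via S→c S: +{c}
  S via S→d A S: +{d}
  FIRST[S]={a,c,d}  FIRST[A]={c,d}  FIRST[B]={a,c}
iter 2: (stable)
  FIRST[S]={a,c,d}  FIRST[A]={c,d}  FIRST[B]={a,c}

Compute FOLLOW by fixpoint:
initialize: $ ∈ FOLLOW(S)
[1]
  A→d S A: FOLLOW(S) ⊇ FIRST(A) = {c,d}; new: +{c,d}
  S→a B: FOLLOW(B) ⊇ FOLLOW(S) ⊇ {$,c,d}; new: +{$,c,d}
  S→d A S: FOLLOW(A) ⊇ FIRST(S) = {a,c,d}; new: +{a,c,d}
  FOLLOW(S)={$,c,d}  FOLLOW(A)={a,c,d}  FOLLOW(B)={$,c,d}
[2] (stable)
  FOLLOW(S)={$,c,d}  FOLLOW(A)={a,c,d}  FOLLOW(B)={$,c,d}

FOLLOW(S) = ["$", "c", "d"]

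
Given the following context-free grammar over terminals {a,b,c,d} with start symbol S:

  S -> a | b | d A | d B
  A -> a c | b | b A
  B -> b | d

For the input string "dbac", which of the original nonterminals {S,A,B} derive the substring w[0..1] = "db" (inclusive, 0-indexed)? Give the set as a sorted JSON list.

Convert to CNF:
  S -> T3 A | T3 B | a | b
  A -> T0 T1 | T2 A | b
  B -> b | d
  T0 -> a
  T1 -> c
  T2 -> b
  T3 -> d

Fill CYK table bottom-up — only the sub-triangle for w[0..1]:
  cell(0,0) d: {B,T3}  orig:{B}
  cell(1,1) b: {A,B,S,T2}  orig:{A,B,S}
  cell(0,1) db: {S}

Original NTs in T[0,1] deriving "db": ["S"]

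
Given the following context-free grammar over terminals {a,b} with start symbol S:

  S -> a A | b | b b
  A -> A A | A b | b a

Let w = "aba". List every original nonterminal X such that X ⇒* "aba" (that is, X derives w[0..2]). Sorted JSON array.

CNF form of G:
  S -> T0 T0 | T1 A | b
  A -> A A | A T0 | T0 T1
  T0 -> b
  T1 -> a

Fill CYK table bottom-up, restricted to cells inside w[0..2]:
  cell(0,0) a: {T1}  orig:{}
  cell(1,1) b: {S,T0}  orig:{S}
  cell(2,2) a: {T1}  orig:{}
  cell(0,1) ab: ∅
  cell(1,2) ba: {A}
  cell(0,2) aba: {S}

Original NTs in T[0,2] deriving "aba": ["S"]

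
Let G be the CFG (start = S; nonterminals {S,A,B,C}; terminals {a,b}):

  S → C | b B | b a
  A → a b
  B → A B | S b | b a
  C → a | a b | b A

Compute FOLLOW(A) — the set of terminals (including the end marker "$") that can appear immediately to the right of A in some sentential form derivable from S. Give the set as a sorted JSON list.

FIRST iteration:
round 1:
  A via A→a b: +{a}
  B via B→A B: +{a}
  B via B→b a: +{b}
  C via C→a: +{a}
  C via C→b A: +{b}
  S via S→C: +{a,b}
  FIRST[S]={a,b}  FIRST[A]={a}  FIRST[B]={a,b}  FIRST[C]={a,b}
round 2: (no change)
  FIRST[S]={a,b}  FIRST[A]={a}  FIRST[B]={a,b}  FIRST[C]={a,b}

Compute FOLLOW by fixpoint:
seed FOLLOW(S) with $
[1]
  B→A B: FOLLOW(A) ⊇ FIRST(B) = {a,b}; new: +{a,b}
  B→S b: FOLLOW(S) ⊇ FIRST(b) = {b}; new: +{b}
  S→C: FOLLOW(C) ⊇ FOLLOW(S) ⊇ {$,b}; new: +{$,b}
  S→b B: FOLLOW(B) ⊇ FOLLOW(S) ⊇ {$,b}; new: +{$,b}
  FOLLOW[S]={$,b}  FOLLOW[A]={a,b}  FOLLOW[B]={$,b}  FOLLOW[C]={$,b}
[2]
  C→b A: FOLLOW(A) ⊇ FOLLOW(C) ⊇ {$,b}; new: +{$}
  FOLLOW[S]={$,b}  FOLLOW[A]={$,a,b}  FOLLOW[B]={$,b}  FOLLOW[C]={$,b}
[3] done
  FOLLOW[S]={$,b}  FOLLOW[A]={$,a,b}  FOLLOW[B]={$,b}  FOLLOW[C]={$,b}

FOLLOW(A) = ["$", "a", "b"]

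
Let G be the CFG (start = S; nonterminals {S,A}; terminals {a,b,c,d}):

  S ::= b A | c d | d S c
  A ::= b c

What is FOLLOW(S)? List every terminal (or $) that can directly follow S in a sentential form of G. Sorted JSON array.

FIRST sets, iterate to fixpoint:
round 1:
  A via A→b c: +{b}
  S via S→b A: +{b}
  S via S→c d: +{c}
  S via S→d S c: +{d}
  S: {b,c,d}  A: {b}
round 2: (no change)
  S: {b,c,d}  A: {b}

FOLLOW sets:
seed FOLLOW(S) with $
pass 1:
  S→b A: FOLLOW(A) ⊇ FOLLOW(S) ⊇ {$}; new: +{$}
  S→d S c: FOLLOW(S) ⊇ FIRST(c) = {c}; new: +{c}
  S: {$,c}  A: {$}
pass 2:
  S→b A: FOLLOW(A) ⊇ FOLLOW(S) ⊇ {$,c}; new: +{c}
  S: {$,c}  A: {$,c}
pass 3: (no change)
  S: {$,c}  A: {$,c}

FOLLOW(S) = ["$", "c"]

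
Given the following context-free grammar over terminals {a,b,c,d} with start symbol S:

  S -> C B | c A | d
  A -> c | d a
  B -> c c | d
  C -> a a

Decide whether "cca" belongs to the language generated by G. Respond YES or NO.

CNF form of G:
  S -> C B | T2 A | d
  A -> T0 T1 | c
  B -> T2 T2 | d
  C -> T1 T1
  T0 -> d
  T1 -> a
  T2 -> c

CYK fill:
  T[0,0] 'c' = {A,T2}  orig:{A}
  T[1,1] 'c' = {A,T2}  orig:{A}
  T[2,2] 'a' = {T1}  orig:{}
  T[0,1] 'cc' = {B,S}
  T[1,2] 'ca' = ∅
  T[0,2] 'cca' = ∅

S ∉ T[0,2] ⇒ NO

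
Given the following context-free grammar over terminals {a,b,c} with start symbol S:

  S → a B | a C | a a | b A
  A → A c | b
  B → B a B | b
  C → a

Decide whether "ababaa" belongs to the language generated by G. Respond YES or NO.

Convert to CNF:
  S -> T1 B | T1 C | T1 T1 | T2 A
  A -> A T0 | b
  B -> B X3 | b
  C -> a
  T0 -> c
  T1 -> a
  T2 -> b
  X3 -> T1 B

CYK fill:
  cell(0,0) a: {C,T1}  orig:{C}
  cell(1,1) b: {A,B,T2}  orig:{A,B}
  cell(2,2) a: {C,T1}  orig:{C}
  cell(3,3) b: {A,B,T2}  orig:{A,B}
  cell(4,4) a: {C,T1}  orig:{C}
  cell(5,5) a: {C,T1}  orig:{C}
  cell(0,1) ab: {S,X3}  orig:{S}
  cell(1,2) ba: ∅
  cell(2,3) ab: {S,X3}  orig:{S}
  cell(3,4) ba: ∅
  cell(4,5) aa: {S}
  cell(0,2) aba: ∅
  cell(1,3) bab: {B}
  cell(2,4) aba: ∅
  cell(3,5) baa: ∅
  cell(0,3) abab: {S,X3}  orig:{S}
  cell(1,4) baba: ∅
  cell(2,5) abaa: ∅
  cell(0,4) ababa: ∅
  cell(1,5) babaa: ∅
  cell(0,5) ababaa: ∅

S ∉ T[0,5] ⇒ NO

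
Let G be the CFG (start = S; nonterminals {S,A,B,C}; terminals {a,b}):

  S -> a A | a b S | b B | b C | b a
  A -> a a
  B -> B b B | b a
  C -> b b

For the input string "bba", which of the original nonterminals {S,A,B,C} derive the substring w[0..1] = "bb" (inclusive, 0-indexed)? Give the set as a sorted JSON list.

Convert to CNF:
  S -> T0 A | T0 X3 | T1 B | T1 C | T1 T0
  A -> T0 T0
  B -> B X2 | T1 T0
  C -> T1 T1
  T0 -> a
  T1 -> b
  X2 -> T1 B
  X3 -> T1 S

Fill CYK table bottom-up, restricted to cells inside w[0..1]:
  [0..0]={T1}  "b"  orig:{}
  [1..1]={T1}  "b"  orig:{}
  [0..1]={C}  "bb"

Original NTs in T[0,1] deriving "bb": ["C"]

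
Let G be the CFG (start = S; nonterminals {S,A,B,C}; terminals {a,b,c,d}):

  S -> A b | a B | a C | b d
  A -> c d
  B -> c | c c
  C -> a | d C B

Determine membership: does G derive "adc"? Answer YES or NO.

Convert to CNF:
  S -> A T2 | T2 T1 | T3 B | T3 C
  A -> T0 T1
  B -> T0 T0 | c
  C -> T1 X4 | a
  T0 -> c
  T1 -> d
  T2 -> b
  T3 -> a
  X4 -> C B

CYK table (by increasing span):
  T[0,0] 'a' = {C,T3}  orig:{C}
  T[1,1] 'd' = {T1}  orig:{}
  T[2,2] 'c' = {B,T0}  orig:{B}
  T[0,1] 'ad' = ∅
  T[1,2] 'dc' = ∅
  T[0,2] 'adc' = ∅

S ∉ T[0,2] ⇒ NO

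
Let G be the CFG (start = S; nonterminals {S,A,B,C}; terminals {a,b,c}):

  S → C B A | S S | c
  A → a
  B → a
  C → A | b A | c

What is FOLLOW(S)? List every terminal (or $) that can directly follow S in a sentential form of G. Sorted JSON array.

FIRST iteration:
round 1:
  A via A→a: +{a}
  B via B→a: +{a}
  C via C→A: +{a}
  C via C→b A: +{b}
  C via C→c: +{c}
  S via S→C B A: +{a,b,c}
  FIRST(S)={a,b,c}  FIRST(A)={a}  FIRST(B)={a}  FIRST(C)={a,b,c}
round 2: (stable)
  FIRST(S)={a,b,c}  FIRST(A)={a}  FIRST(B)={a}  FIRST(C)={a,b,c}

Compute FOLLOW by fixpoint:
FOLLOW(S) := {$}
round 1:
  S→C B A: FOLLOW(C) ⊇ FIRST(B) = {a}; new: +{a}
  S→C B A: FOLLOW(B) ⊇ FIRST(A) = {a}; new: +{a}
  S→C B A: FOLLOW(A) ⊇ FOLLOW(S) ⊇ {$}; new: +{$}
  S→S S: FOLLOW(S) ⊇ FIRST(S) = {a,b,c}; new: +{a,b,c}
  FOLLOW(S)={$,a,b,c}  FOLLOW(A)={$}  FOLLOW(B)={a}  FOLLOW(C)={a}
round 2:
  C→A: FOLLOW(A) ⊇ FOLLOW(C) ⊇ {a}; new: +{a}
  S→C B A: FOLLOW(A) ⊇ FOLLOW(S) ⊇ {$,a,b,c}; new: +{b,c}
  FOLLOW(S)={$,a,b,c}  FOLLOW(A)={$,a,b,c}  FOLLOW(B)={a}  FOLLOW(C)={a}
round 3: — fixpoint
  FOLLOW(S)={$,a,b,c}  FOLLOW(A)={$,a,b,c}  FOLLOW(B)={a}  FOLLOW(C)={a}

FOLLOW(S) = ["$", "a", "b", "c"]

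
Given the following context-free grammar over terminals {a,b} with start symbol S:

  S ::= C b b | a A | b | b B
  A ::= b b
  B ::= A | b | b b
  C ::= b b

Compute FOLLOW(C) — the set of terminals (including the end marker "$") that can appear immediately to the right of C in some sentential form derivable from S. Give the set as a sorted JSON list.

FIRST sets, iterate to fixpoint:
[1]
  A via A→b b: +{b}
  B via B→A: +{b}
  C via C→b b: +{b}
  S via S→C b b: +{b}
  S via S→a A: +{a}
  FIRST[S]={a,b}  FIRST[A]={b}  FIRST[B]={b}  FIRST[C]={b}
[2] (no change)
  FIRST[S]={a,b}  FIRST[A]={b}  FIRST[B]={b}  FIRST[C]={b}

FOLLOW iteration:
seed FOLLOW(S) with $
round 1:
  S→C b b: FOLLOW(C) ⊇ FIRST(b) = {b}; new: +{b}
  S→a A: FOLLOW(A) ⊇ FOLLOW(S) ⊇ {$}; new: +{$}
  S→b B: FOLLOW(B) ⊇ FOLLOW(S) ⊇ {$}; new: +{$}
  FOLLOW(S)={$}  FOLLOW(A)={$}  FOLLOW(B)={$}  FOLLOW(C)={b}
round 2: (stable)
  FOLLOW(S)={$}  FOLLOW(A)={$}  FOLLOW(B)={$}  FOLLOW(C)={b}

FOLLOW(C) = ["b"]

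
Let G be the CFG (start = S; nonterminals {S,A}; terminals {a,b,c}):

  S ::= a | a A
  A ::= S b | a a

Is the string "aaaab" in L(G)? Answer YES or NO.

Convert to CNF:
  S -> T1 A | a
  A -> S T0 | T1 T1
  T0 -> b
  T1 -> a

CYK table (by increasing span):
  [0..0]={S,T1}  "a"  orig:{S}
  [1..1]={S,T1}  "a"  orig:{S}
  [2..2]={S,T1}  "a"  orig:{S}
  [3..3]={S,T1}  "a"  orig:{S}
  [4..4]={T0}  "b"  orig:{}
  [0..1]={A}  "aa"
  [1..2]={A}  "aa"
  [2..3]={A}  "aa"
  [3..4]={A}  "ab"
  [0..2]={S}  "aaa"
  [1..3]={S}  "aaa"
  [2..4]={S}  "aab"
  [0..3]=∅  "aaaa"
  [1..4]={A}  "aaab"
  [0..4]={S}  "aaaab"

S ∈ T[0,4] ⇒ YES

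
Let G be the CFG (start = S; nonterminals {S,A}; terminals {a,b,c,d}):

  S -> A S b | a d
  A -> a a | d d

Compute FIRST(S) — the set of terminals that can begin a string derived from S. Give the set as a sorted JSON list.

FIRST iteration:
round 1:
  A via A→a a: +{a}
  A via A→d d: +{d}
  S via S→A S b: +{a,d}
  S: {a,d}  A: {a,d}
round 2: (stable)
  S: {a,d}  A: {a,d}

FIRST(S) = ["a", "d"]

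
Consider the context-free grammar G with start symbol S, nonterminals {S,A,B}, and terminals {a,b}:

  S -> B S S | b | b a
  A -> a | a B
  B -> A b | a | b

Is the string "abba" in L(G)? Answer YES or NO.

Convert to CNF:
  S -> B X2 | T1 T0 | b
  A -> T0 B | a
  B -> A T1 | a | b
  T0 -> a
  T1 -> b
  X2 -> S S

CYK fill:
  [0..0]={A,B,T0}  "a"  orig:{A,B}
  [1..1]={B,S,T1}  "b"  orig:{B,S}
  [2..2]={B,S,T1}  "b"  orig:{B,S}
  [3..3]={A,B,T0}  "a"  orig:{A,B}
  [0..1]={A,B}  "ab"
  [1..2]={X2}  "bb"  orig:{}
  [2..3]={S}  "ba"
  [0..2]={B,S}  "abb"
  [1..3]={X2}  "bba"  orig:{}
  [0..3]={S}  "abba"

S ∈ T[0,3] ⇒ YES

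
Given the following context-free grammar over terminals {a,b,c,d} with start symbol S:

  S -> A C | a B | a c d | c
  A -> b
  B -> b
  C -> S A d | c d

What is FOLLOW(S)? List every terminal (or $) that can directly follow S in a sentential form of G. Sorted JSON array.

Compute FIRST by fixpoint:
pass 1:
  A via A→b: +{b}
  B via B→b: +{b}
  C via C→c d: +{c}
  S via S→A C: +{b}
  S via S→a B: +{a}
  S via S→c: +{c}
  FIRST[S]={a,b,c}  FIRST[A]={b}  FIRST[B]={b}  FIRST[C]={c}
pass 2:
  C via C→S A d: +{a,b}
  FIRST[S]={a,b,c}  FIRST[A]={b}  FIRST[B]={b}  FIRST[C]={a,b,c}
pass 3: — fixpoint
  FIRST[S]={a,b,c}  FIRST[A]={b}  FIRST[B]={b}  FIRST[C]={a,b,c}

Compute FOLLOW by fixpoint:
FOLLOW(S) := {$}
pass 1:
  C→S A d: FOLLOW(S) ⊇ FIRST(A) = {b}; new: +{b}
  C→S A d: FOLLOW(A) ⊇ FIRST(d) = {d}; new: +{d}
  S→A C: FOLLOW(A) ⊇ FIRST(C) = {a,b,c}; new: +{a,b,c}
  S→A C: FOLLOW(C) ⊇ FOLLOW(S) ⊇ {$,b}; new: +{$,b}
  S→a B: FOLLOW(B) ⊇ FOLLOW(S) ⊇ {$,b}; new: +{$,b}
  FOLLOW(S)={$,b}  FOLLOW(A)={a,b,c,d}  FOLLOW(B)={$,b}  FOLLOW(C)={$,b}
pass 2: — fixpoint
  FOLLOW(S)={$,b}  FOLLOW(A)={a,b,c,d}  FOLLOW(B)={$,b}  FOLLOW(C)={$,b}

FOLLOW(S) = ["$", "b"]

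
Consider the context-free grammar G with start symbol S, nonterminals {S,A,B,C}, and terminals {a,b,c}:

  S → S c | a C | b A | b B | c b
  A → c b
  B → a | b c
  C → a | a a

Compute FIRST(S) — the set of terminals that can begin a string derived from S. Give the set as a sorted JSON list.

FIRST sets, iterate to fixpoint:
[1]
  A via A→c b: +{c}
  B via B→a: +{a}
  B via B→b c: +{b}
  C via C→a: +{a}
  S via S→a C: +{a}
  S via S→b A: +{b}
  S via S→c b: +{c}
  S: {a,b,c}  A: {c}  B: {a,b}  C: {a}
[2] (stable)
  S: {a,b,c}  A: {c}  B: {a,b}  C: {a}

FIRST(S) = ["a", "b", "c"]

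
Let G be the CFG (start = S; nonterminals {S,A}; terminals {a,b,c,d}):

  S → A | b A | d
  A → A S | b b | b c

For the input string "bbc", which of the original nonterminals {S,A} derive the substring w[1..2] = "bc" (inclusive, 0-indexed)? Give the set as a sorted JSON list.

CNF form of G:
  S -> A S | T0 A | T0 T0 | T0 T1 | d
  A -> A S | T0 T0 | T0 T1
  T0 -> b
  T1 -> c

CYK table (by increasing span) (cells [i..j] with 1 ≤ i ≤ j ≤ 2 only):
  [1..1]={T0}  "b"  orig:{}
  [2..2]={T1}  "c"  orig:{}
  [1..2]={A,S}  "bc"

Original NTs in T[1,2] deriving "bc": ["A", "S"]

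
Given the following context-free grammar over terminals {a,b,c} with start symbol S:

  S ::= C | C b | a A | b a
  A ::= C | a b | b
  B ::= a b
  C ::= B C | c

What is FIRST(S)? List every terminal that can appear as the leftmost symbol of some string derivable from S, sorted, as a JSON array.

FIRST sets, iterate to fixpoint:
round 1:
  A via A→a b: +{a}
  A via A→b: +{b}
  B via B→a b: +{a}
  C via C→B C: +{a}
  C via C→c: +{c}
  S via S→C: +{a,c}
  S via S→b a: +{b}
  S: {a,b,c}  A: {a,b}  B: {a}  C: {a,c}
round 2:
  A via A→C: +{c}
  S: {a,b,c}  A: {a,b,c}  B: {a}  C: {a,c}
round 3: — fixpoint
  S: {a,b,c}  A: {a,b,c}  B: {a}  C: {a,c}

FIRST(S) = ["a", "b", "c"]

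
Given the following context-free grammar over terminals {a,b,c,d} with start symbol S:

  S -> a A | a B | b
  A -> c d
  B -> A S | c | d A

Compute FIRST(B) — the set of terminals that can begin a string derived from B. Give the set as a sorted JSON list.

FIRST iteration:
pass 1:
  A via A→c d: +{c}
  B via B→A S: +{c}
  B via B→d A: +{d}
  S via S→a A: +{a}
  S via S→b: +{b}
  FIRST[S]={a,b}  FIRST[A]={c}  FIRST[B]={c,d}
pass 2: done
  FIRST[S]={a,b}  FIRST[A]={c}  FIRST[B]={c,d}

FIRST(B) = ["c", "d"]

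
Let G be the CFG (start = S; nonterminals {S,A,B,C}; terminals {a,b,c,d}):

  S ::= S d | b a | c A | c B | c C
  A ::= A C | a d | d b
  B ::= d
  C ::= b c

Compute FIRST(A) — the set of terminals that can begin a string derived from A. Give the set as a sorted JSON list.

FIRST iteration:
[1]
  A via A→a d: +{a}
  A via A→d b: +{d}
  B via B→d: +{d}
  C via C→b c: +{b}
  S via S→b a: +{b}
  S via S→c A: +{c}
  FIRST[S]={b,c}  FIRST[A]={a,d}  FIRST[B]={d}  FIRST[C]={b}
[2] (no change)
  FIRST[S]={b,c}  FIRST[A]={a,d}  FIRST[B]={d}  FIRST[C]={b}

FIRST(A) = ["a", "d"]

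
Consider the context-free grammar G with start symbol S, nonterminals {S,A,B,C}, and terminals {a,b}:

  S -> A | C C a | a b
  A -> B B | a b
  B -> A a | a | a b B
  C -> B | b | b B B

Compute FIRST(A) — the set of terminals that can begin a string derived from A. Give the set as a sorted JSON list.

FIRST iteration:
iter 1:
  A via A→a b: +{a}
  B via B→A a: +{a}
  C via C→B: +{a}
  C via C→b: +{b}
  S via S→A: +{a}
  S via S→C C a: +{b}
  FIRST(S)={a,b}  FIRST(A)={a}  FIRST(B)={a}  FIRST(C)={a,b}
iter 2: — fixpoint
  FIRST(S)={a,b}  FIRST(A)={a}  FIRST(B)={a}  FIRST(C)={a,b}

FIRST(A) = ["a"]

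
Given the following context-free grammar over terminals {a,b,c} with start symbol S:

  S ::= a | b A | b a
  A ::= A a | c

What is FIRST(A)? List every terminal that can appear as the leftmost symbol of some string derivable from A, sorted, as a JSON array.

FIRST iteration:
[1]
  A via A→c: +{c}
  S via S→a: +{a}
  S via S→b A: +{b}
  S: {a,b}  A: {c}
[2] — fixpoint
  S: {a,b}  A: {c}

FIRST(A) = ["c"]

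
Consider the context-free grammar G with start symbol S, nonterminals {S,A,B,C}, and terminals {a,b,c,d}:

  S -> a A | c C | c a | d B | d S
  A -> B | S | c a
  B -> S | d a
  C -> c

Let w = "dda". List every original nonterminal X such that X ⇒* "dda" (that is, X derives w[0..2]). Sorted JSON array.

Convert to CNF:
  S -> T0 A | T1 C | T1 T0 | T2 B | T2 S
  A -> T0 A | T1 C | T1 T0 | T2 B | T2 S | T2 T0
  B -> T0 A | T1 C | T1 T0 | T2 B | T2 S | T2 T0
  C -> c
  T0 -> a
  T1 -> c
  T2 -> d

Fill CYK table bottom-up (cells [i..j] with 0 ≤ i ≤ j ≤ 2 only):
  [0..0]={T2}  "d"  orig:{}
  [1..1]={T2}  "d"  orig:{}
  [2..2]={T0}  "a"  orig:{}
  [0..1]=∅  "dd"
  [1..2]={A,B}  "da"
  [0..2]={A,B,S}  "dda"

Original NTs in T[0,2] deriving "dda": ["A", "B", "S"]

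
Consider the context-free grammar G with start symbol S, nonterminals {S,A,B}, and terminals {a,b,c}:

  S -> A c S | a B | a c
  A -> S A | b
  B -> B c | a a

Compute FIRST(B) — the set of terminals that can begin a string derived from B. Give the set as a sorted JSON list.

Compute FIRST by fixpoint:
[1]
  A via A→b: +{b}
  B via B→a a: +{a}
  S via S→A c S: +{b}
  S via S→a B: +{a}
  FIRST[S]={a,b}  FIRST[A]={b}  FIRST[B]={a}
[2]
  A via A→S A: +{a}
  FIRST[S]={a,b}  FIRST[A]={a,b}  FIRST[B]={a}
[3] — fixpoint
  FIRST[S]={a,b}  FIRST[A]={a,b}  FIRST[B]={a}

FIRST(B) = ["a"]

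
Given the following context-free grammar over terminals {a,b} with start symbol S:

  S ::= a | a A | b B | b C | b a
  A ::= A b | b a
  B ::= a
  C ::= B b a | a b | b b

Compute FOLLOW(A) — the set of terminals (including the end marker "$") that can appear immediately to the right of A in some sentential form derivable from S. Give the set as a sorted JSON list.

FIRST iteration:
round 1:
  A via A→b a: +{b}
  B via B→a: +{a}
  C via C→B b a: +{a}
  C via C→b b: +{b}
  S via S→a: +{a}
  S via S→b B: +{b}
  FIRST[S]={a,b}  FIRST[A]={b}  FIRST[B]={a}  FIRST[C]={a,b}
round 2: (stable)
  FIRST[S]={a,b}  FIRST[A]={b}  FIRST[B]={a}  FIRST[C]={a,b}

FOLLOW iteration:
FOLLOW(S) := {$}
round 1:
  A→A b: FOLLOW(A) ⊇ FIRST(b) = {b}; new: +{b}
  C→B b a: FOLLOW(B) ⊇ FIRST(b) = {b}; new: +{b}
  S→a A: FOLLOW(A) ⊇ FOLLOW(S) ⊇ {$}; new: +{$}
  S→b B: FOLLOW(B) ⊇ FOLLOW(S) ⊇ {$}; new: +{$}
  S→b C: FOLLOW(C) ⊇ FOLLOW(S) ⊇ {$}; new: +{$}
  S: {$}  A: {$,b}  B: {$,b}  C: {$}
round 2: — fixpoint
  S: {$}  A: {$,b}  B: {$,b}  C: {$}

FOLLOW(A) = ["$", "b"]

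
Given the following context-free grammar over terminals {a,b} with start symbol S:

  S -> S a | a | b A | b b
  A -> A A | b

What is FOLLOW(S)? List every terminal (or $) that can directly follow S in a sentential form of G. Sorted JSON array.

FIRST sets, iterate to fixpoint:
round 1:
  A via A→b: +{b}
  S via S→a: +{a}
  S via S→b A: +{b}
  FIRST[S]={a,b}  FIRST[A]={b}
round 2: done
  FIRST[S]={a,b}  FIRST[A]={b}

Compute FOLLOW by fixpoint:
FOLLOW(S) := {$}
round 1:
  A→A A: FOLLOW(A) ⊇ FIRST(A) = {b}; new: +{b}
  S→S a: FOLLOW(S) ⊇ FIRST(a) = {a}; new: +{a}
  S→b A: FOLLOW(A) ⊇ FOLLOW(S) ⊇ {$,a}; new: +{$,a}
  S: {$,a}  A: {$,a,b}
round 2: — fixpoint
  S: {$,a}  A: {$,a,b}

FOLLOW(S) = ["$", "a"]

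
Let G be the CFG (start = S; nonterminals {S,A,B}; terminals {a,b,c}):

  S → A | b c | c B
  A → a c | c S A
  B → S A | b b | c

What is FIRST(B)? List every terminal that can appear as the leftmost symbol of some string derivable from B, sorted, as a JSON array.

FIRST sets, iterate to fixpoint:
pass 1:
  A via A→a c: +{a}
  A via A→c S A: +{c}
  B via B→b b: +{b}
  B via B→c: +{c}
  S via S→A: +{a,c}
  S via S→b c: +{b}
  S: {a,b,c}  A: {a,c}  B: {b,c}
pass 2:
  B via B→S A: +{a}
  S: {a,b,c}  A: {a,c}  B: {a,b,c}
pass 3: — fixpoint
  S: {a,b,c}  A: {a,c}  B: {a,b,c}

FIRST(B) = ["a", "b", "c"]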